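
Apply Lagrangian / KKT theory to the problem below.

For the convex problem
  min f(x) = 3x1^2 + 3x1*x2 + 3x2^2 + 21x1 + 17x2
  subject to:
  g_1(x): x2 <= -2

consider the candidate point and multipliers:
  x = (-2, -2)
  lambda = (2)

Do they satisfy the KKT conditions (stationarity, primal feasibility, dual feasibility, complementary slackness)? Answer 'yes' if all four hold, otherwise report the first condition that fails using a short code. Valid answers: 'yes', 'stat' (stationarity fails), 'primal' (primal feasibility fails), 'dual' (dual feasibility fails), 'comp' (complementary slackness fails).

Gradient of f: grad f(x) = Q x + c = (3, -1)
Constraint values g_i(x) = a_i^T x - b_i:
  g_1((-2, -2)) = 0
Stationarity residual: grad f(x) + sum_i lambda_i a_i = (3, 1)
  -> stationarity FAILS
Primal feasibility (all g_i <= 0): OK
Dual feasibility (all lambda_i >= 0): OK
Complementary slackness (lambda_i * g_i(x) = 0 for all i): OK

Verdict: the first failing condition is stationarity -> stat.

stat


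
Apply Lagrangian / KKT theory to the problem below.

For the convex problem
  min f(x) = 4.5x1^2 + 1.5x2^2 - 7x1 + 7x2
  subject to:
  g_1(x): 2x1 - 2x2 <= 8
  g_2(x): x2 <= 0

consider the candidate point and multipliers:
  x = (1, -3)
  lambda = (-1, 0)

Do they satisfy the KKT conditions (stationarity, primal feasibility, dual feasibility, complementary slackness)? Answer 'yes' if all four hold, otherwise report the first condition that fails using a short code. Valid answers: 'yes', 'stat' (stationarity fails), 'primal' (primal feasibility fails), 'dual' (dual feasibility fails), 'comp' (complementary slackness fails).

Gradient of f: grad f(x) = Q x + c = (2, -2)
Constraint values g_i(x) = a_i^T x - b_i:
  g_1((1, -3)) = 0
  g_2((1, -3)) = -3
Stationarity residual: grad f(x) + sum_i lambda_i a_i = (0, 0)
  -> stationarity OK
Primal feasibility (all g_i <= 0): OK
Dual feasibility (all lambda_i >= 0): FAILS
Complementary slackness (lambda_i * g_i(x) = 0 for all i): OK

Verdict: the first failing condition is dual_feasibility -> dual.

dual


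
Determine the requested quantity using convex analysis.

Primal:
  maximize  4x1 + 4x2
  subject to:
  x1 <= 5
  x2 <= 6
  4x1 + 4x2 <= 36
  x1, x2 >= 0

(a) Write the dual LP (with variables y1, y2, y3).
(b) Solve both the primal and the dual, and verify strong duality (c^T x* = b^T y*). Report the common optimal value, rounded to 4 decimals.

The standard primal-dual pair for 'max c^T x s.t. A x <= b, x >= 0' is:
  Dual:  min b^T y  s.t.  A^T y >= c,  y >= 0.

So the dual LP is:
  minimize  5y1 + 6y2 + 36y3
  subject to:
    y1 + 4y3 >= 4
    y2 + 4y3 >= 4
    y1, y2, y3 >= 0

Solving the primal: x* = (3, 6).
  primal value c^T x* = 36.
Solving the dual: y* = (0, 0, 1).
  dual value b^T y* = 36.
Strong duality: c^T x* = b^T y*. Confirmed.

36


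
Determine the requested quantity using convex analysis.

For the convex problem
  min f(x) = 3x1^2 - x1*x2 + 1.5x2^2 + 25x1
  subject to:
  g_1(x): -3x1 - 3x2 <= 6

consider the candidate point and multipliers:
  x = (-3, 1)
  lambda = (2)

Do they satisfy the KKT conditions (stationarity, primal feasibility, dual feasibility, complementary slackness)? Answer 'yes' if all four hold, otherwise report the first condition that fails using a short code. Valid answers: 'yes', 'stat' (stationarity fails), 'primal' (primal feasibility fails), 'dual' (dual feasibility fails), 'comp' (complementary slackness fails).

Gradient of f: grad f(x) = Q x + c = (6, 6)
Constraint values g_i(x) = a_i^T x - b_i:
  g_1((-3, 1)) = 0
Stationarity residual: grad f(x) + sum_i lambda_i a_i = (0, 0)
  -> stationarity OK
Primal feasibility (all g_i <= 0): OK
Dual feasibility (all lambda_i >= 0): OK
Complementary slackness (lambda_i * g_i(x) = 0 for all i): OK

Verdict: yes, KKT holds.

yes


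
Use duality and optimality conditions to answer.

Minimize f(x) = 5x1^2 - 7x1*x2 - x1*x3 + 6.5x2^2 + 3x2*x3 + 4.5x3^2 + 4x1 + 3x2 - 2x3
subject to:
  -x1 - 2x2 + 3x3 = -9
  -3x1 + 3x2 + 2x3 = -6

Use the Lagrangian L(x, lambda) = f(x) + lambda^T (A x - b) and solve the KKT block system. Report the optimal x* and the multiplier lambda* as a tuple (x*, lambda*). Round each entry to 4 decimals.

Form the Lagrangian:
  L(x, lambda) = (1/2) x^T Q x + c^T x + lambda^T (A x - b)
Stationarity (grad_x L = 0): Q x + c + A^T lambda = 0.
Primal feasibility: A x = b.

This gives the KKT block system:
  [ Q   A^T ] [ x     ]   [-c ]
  [ A    0  ] [ lambda ] = [ b ]

Solving the linear system:
  x*      = (1.4309, 0.7705, -2.0093)
  lambda* = (3.9657, 3.6532)
  f(x*)   = 34.8323

x* = (1.4309, 0.7705, -2.0093), lambda* = (3.9657, 3.6532)


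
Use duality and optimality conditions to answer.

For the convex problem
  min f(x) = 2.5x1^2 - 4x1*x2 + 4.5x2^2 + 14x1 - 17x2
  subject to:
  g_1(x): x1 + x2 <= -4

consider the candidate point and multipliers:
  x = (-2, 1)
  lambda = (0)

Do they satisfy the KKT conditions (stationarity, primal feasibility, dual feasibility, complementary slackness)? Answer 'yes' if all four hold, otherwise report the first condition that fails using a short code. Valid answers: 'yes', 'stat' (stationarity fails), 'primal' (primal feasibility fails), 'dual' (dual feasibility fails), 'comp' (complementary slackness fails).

Gradient of f: grad f(x) = Q x + c = (0, 0)
Constraint values g_i(x) = a_i^T x - b_i:
  g_1((-2, 1)) = 3
Stationarity residual: grad f(x) + sum_i lambda_i a_i = (0, 0)
  -> stationarity OK
Primal feasibility (all g_i <= 0): FAILS
Dual feasibility (all lambda_i >= 0): OK
Complementary slackness (lambda_i * g_i(x) = 0 for all i): OK

Verdict: the first failing condition is primal_feasibility -> primal.

primal


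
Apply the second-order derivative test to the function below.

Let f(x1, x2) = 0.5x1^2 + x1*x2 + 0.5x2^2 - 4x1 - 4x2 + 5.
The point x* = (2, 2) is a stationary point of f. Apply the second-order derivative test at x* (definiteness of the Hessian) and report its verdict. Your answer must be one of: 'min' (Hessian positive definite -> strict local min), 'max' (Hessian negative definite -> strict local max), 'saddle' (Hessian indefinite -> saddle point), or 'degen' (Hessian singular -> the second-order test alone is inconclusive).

Compute the Hessian H = grad^2 f:
  H = [[1, 1], [1, 1]]
Verify stationarity: grad f(x*) = H x* + g = (0, 0).
Eigenvalues of H: 0, 2.
H has a zero eigenvalue (singular; positive semidefinite but not definite), so H is neither positive definite, negative definite, nor indefinite. The second-order test alone is inconclusive -> degen.
(Indeed, f is constant along the null direction of H through x*, so x* is not a strict local extremum.)

degen


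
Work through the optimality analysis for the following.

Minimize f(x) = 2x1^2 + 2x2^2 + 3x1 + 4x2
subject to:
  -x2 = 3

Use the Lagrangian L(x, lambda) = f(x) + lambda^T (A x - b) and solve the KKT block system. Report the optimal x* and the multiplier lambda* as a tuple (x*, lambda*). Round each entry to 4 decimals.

Form the Lagrangian:
  L(x, lambda) = (1/2) x^T Q x + c^T x + lambda^T (A x - b)
Stationarity (grad_x L = 0): Q x + c + A^T lambda = 0.
Primal feasibility: A x = b.

This gives the KKT block system:
  [ Q   A^T ] [ x     ]   [-c ]
  [ A    0  ] [ lambda ] = [ b ]

Solving the linear system:
  x*      = (-0.75, -3)
  lambda* = (-8)
  f(x*)   = 4.875

x* = (-0.75, -3), lambda* = (-8)


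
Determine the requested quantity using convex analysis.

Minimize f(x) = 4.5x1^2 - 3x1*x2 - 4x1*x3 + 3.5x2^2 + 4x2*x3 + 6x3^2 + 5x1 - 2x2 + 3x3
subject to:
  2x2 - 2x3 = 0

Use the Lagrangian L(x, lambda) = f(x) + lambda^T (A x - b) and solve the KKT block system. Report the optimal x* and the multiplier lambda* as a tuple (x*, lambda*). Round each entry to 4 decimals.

Form the Lagrangian:
  L(x, lambda) = (1/2) x^T Q x + c^T x + lambda^T (A x - b)
Stationarity (grad_x L = 0): Q x + c + A^T lambda = 0.
Primal feasibility: A x = b.

This gives the KKT block system:
  [ Q   A^T ] [ x     ]   [-c ]
  [ A    0  ] [ lambda ] = [ b ]

Solving the linear system:
  x*      = (-0.732, -0.2268, -0.2268)
  lambda* = (1.1495)
  f(x*)   = -1.9433

x* = (-0.732, -0.2268, -0.2268), lambda* = (1.1495)


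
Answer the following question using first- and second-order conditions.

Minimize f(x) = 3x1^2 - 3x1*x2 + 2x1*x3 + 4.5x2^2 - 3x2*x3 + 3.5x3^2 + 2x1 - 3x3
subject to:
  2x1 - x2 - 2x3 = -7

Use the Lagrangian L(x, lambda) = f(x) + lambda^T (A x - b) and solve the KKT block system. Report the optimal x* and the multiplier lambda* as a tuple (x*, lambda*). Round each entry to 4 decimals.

Form the Lagrangian:
  L(x, lambda) = (1/2) x^T Q x + c^T x + lambda^T (A x - b)
Stationarity (grad_x L = 0): Q x + c + A^T lambda = 0.
Primal feasibility: A x = b.

This gives the KKT block system:
  [ Q   A^T ] [ x     ]   [-c ]
  [ A    0  ] [ lambda ] = [ b ]

Solving the linear system:
  x*      = (-1.5891, 0.332, 1.7449)
  lambda* = (2.5202)
  f(x*)   = 4.6144

x* = (-1.5891, 0.332, 1.7449), lambda* = (2.5202)


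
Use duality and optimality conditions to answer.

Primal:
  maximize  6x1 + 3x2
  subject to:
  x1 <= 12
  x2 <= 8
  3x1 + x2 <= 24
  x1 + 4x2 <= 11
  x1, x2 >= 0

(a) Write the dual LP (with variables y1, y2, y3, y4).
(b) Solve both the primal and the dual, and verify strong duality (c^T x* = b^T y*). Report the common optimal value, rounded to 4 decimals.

The standard primal-dual pair for 'max c^T x s.t. A x <= b, x >= 0' is:
  Dual:  min b^T y  s.t.  A^T y >= c,  y >= 0.

So the dual LP is:
  minimize  12y1 + 8y2 + 24y3 + 11y4
  subject to:
    y1 + 3y3 + y4 >= 6
    y2 + y3 + 4y4 >= 3
    y1, y2, y3, y4 >= 0

Solving the primal: x* = (7.7273, 0.8182).
  primal value c^T x* = 48.8182.
Solving the dual: y* = (0, 0, 1.9091, 0.2727).
  dual value b^T y* = 48.8182.
Strong duality: c^T x* = b^T y*. Confirmed.

48.8182


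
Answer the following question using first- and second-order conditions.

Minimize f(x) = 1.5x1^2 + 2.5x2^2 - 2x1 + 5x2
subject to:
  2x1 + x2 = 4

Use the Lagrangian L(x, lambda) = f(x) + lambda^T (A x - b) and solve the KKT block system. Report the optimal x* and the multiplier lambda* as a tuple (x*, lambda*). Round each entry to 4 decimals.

Form the Lagrangian:
  L(x, lambda) = (1/2) x^T Q x + c^T x + lambda^T (A x - b)
Stationarity (grad_x L = 0): Q x + c + A^T lambda = 0.
Primal feasibility: A x = b.

This gives the KKT block system:
  [ Q   A^T ] [ x     ]   [-c ]
  [ A    0  ] [ lambda ] = [ b ]

Solving the linear system:
  x*      = (2.2609, -0.5217)
  lambda* = (-2.3913)
  f(x*)   = 1.2174

x* = (2.2609, -0.5217), lambda* = (-2.3913)


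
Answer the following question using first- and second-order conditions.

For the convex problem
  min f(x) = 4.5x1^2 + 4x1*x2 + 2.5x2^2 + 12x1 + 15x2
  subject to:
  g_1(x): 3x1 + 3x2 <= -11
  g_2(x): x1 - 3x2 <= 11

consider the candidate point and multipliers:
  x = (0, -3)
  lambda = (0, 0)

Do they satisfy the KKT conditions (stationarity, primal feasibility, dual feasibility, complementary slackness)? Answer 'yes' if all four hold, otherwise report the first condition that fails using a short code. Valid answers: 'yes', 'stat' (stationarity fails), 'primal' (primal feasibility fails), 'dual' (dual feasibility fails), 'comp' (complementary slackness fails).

Gradient of f: grad f(x) = Q x + c = (0, 0)
Constraint values g_i(x) = a_i^T x - b_i:
  g_1((0, -3)) = 2
  g_2((0, -3)) = -2
Stationarity residual: grad f(x) + sum_i lambda_i a_i = (0, 0)
  -> stationarity OK
Primal feasibility (all g_i <= 0): FAILS
Dual feasibility (all lambda_i >= 0): OK
Complementary slackness (lambda_i * g_i(x) = 0 for all i): OK

Verdict: the first failing condition is primal_feasibility -> primal.

primal


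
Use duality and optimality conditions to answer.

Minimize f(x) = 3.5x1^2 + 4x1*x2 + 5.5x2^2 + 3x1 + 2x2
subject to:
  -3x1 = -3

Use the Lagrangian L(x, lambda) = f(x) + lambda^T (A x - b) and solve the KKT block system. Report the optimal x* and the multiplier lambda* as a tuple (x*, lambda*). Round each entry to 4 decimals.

Form the Lagrangian:
  L(x, lambda) = (1/2) x^T Q x + c^T x + lambda^T (A x - b)
Stationarity (grad_x L = 0): Q x + c + A^T lambda = 0.
Primal feasibility: A x = b.

This gives the KKT block system:
  [ Q   A^T ] [ x     ]   [-c ]
  [ A    0  ] [ lambda ] = [ b ]

Solving the linear system:
  x*      = (1, -0.5455)
  lambda* = (2.6061)
  f(x*)   = 4.8636

x* = (1, -0.5455), lambda* = (2.6061)


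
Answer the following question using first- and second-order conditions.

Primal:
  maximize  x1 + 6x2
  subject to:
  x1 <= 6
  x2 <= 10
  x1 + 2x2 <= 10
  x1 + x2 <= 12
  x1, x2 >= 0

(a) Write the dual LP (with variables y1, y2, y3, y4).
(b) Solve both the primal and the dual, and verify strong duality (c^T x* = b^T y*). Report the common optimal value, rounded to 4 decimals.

The standard primal-dual pair for 'max c^T x s.t. A x <= b, x >= 0' is:
  Dual:  min b^T y  s.t.  A^T y >= c,  y >= 0.

So the dual LP is:
  minimize  6y1 + 10y2 + 10y3 + 12y4
  subject to:
    y1 + y3 + y4 >= 1
    y2 + 2y3 + y4 >= 6
    y1, y2, y3, y4 >= 0

Solving the primal: x* = (0, 5).
  primal value c^T x* = 30.
Solving the dual: y* = (0, 0, 3, 0).
  dual value b^T y* = 30.
Strong duality: c^T x* = b^T y*. Confirmed.

30


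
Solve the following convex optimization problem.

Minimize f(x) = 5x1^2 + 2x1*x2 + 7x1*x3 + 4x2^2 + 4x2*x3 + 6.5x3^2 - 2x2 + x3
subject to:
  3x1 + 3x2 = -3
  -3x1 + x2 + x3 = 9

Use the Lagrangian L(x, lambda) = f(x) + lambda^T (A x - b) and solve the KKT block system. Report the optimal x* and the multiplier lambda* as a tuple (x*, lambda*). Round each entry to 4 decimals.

Form the Lagrangian:
  L(x, lambda) = (1/2) x^T Q x + c^T x + lambda^T (A x - b)
Stationarity (grad_x L = 0): Q x + c + A^T lambda = 0.
Primal feasibility: A x = b.

This gives the KKT block system:
  [ Q   A^T ] [ x     ]   [-c ]
  [ A    0  ] [ lambda ] = [ b ]

Solving the linear system:
  x*      = (-2.2195, 1.2195, 1.122)
  lambda* = (-0.9593, -4.9268)
  f(x*)   = 20.0732

x* = (-2.2195, 1.2195, 1.122), lambda* = (-0.9593, -4.9268)


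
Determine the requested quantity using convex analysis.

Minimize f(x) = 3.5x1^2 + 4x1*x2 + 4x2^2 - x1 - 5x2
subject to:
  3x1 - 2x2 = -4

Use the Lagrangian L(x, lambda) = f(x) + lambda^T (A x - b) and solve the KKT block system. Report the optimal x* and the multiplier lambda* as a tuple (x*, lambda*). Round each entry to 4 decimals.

Form the Lagrangian:
  L(x, lambda) = (1/2) x^T Q x + c^T x + lambda^T (A x - b)
Stationarity (grad_x L = 0): Q x + c + A^T lambda = 0.
Primal feasibility: A x = b.

This gives the KKT block system:
  [ Q   A^T ] [ x     ]   [-c ]
  [ A    0  ] [ lambda ] = [ b ]

Solving the linear system:
  x*      = (-0.6351, 1.0473)
  lambda* = (0.4189)
  f(x*)   = -1.4628

x* = (-0.6351, 1.0473), lambda* = (0.4189)


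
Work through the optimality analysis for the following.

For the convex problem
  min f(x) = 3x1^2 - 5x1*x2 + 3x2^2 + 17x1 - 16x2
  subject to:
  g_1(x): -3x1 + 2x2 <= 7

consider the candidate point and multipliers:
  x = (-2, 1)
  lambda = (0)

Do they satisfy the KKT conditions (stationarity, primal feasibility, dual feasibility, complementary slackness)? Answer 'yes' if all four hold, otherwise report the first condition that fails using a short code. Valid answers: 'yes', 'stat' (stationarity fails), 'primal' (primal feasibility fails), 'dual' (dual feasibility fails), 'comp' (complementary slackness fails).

Gradient of f: grad f(x) = Q x + c = (0, 0)
Constraint values g_i(x) = a_i^T x - b_i:
  g_1((-2, 1)) = 1
Stationarity residual: grad f(x) + sum_i lambda_i a_i = (0, 0)
  -> stationarity OK
Primal feasibility (all g_i <= 0): FAILS
Dual feasibility (all lambda_i >= 0): OK
Complementary slackness (lambda_i * g_i(x) = 0 for all i): OK

Verdict: the first failing condition is primal_feasibility -> primal.

primal


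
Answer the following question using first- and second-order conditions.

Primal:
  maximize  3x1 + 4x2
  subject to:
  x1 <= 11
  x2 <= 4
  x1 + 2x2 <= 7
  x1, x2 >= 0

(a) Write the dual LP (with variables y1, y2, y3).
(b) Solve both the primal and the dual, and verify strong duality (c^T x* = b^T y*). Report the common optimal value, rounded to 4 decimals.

The standard primal-dual pair for 'max c^T x s.t. A x <= b, x >= 0' is:
  Dual:  min b^T y  s.t.  A^T y >= c,  y >= 0.

So the dual LP is:
  minimize  11y1 + 4y2 + 7y3
  subject to:
    y1 + y3 >= 3
    y2 + 2y3 >= 4
    y1, y2, y3 >= 0

Solving the primal: x* = (7, 0).
  primal value c^T x* = 21.
Solving the dual: y* = (0, 0, 3).
  dual value b^T y* = 21.
Strong duality: c^T x* = b^T y*. Confirmed.

21


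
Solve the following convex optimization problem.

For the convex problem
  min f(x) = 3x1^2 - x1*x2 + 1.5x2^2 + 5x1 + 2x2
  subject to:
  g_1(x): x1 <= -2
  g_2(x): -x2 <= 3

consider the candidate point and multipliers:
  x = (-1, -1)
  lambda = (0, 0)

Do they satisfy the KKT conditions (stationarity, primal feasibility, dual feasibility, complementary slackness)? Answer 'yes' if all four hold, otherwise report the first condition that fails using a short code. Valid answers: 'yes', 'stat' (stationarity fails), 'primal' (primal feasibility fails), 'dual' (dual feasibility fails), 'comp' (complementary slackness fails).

Gradient of f: grad f(x) = Q x + c = (0, 0)
Constraint values g_i(x) = a_i^T x - b_i:
  g_1((-1, -1)) = 1
  g_2((-1, -1)) = -2
Stationarity residual: grad f(x) + sum_i lambda_i a_i = (0, 0)
  -> stationarity OK
Primal feasibility (all g_i <= 0): FAILS
Dual feasibility (all lambda_i >= 0): OK
Complementary slackness (lambda_i * g_i(x) = 0 for all i): OK

Verdict: the first failing condition is primal_feasibility -> primal.

primal


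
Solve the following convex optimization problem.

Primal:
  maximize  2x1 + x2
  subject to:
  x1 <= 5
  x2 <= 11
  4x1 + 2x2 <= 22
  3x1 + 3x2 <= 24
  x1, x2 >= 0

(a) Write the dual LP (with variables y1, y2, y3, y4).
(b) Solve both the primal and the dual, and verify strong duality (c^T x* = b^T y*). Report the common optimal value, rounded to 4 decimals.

The standard primal-dual pair for 'max c^T x s.t. A x <= b, x >= 0' is:
  Dual:  min b^T y  s.t.  A^T y >= c,  y >= 0.

So the dual LP is:
  minimize  5y1 + 11y2 + 22y3 + 24y4
  subject to:
    y1 + 4y3 + 3y4 >= 2
    y2 + 2y3 + 3y4 >= 1
    y1, y2, y3, y4 >= 0

Solving the primal: x* = (3, 5).
  primal value c^T x* = 11.
Solving the dual: y* = (0, 0, 0.5, 0).
  dual value b^T y* = 11.
Strong duality: c^T x* = b^T y*. Confirmed.

11


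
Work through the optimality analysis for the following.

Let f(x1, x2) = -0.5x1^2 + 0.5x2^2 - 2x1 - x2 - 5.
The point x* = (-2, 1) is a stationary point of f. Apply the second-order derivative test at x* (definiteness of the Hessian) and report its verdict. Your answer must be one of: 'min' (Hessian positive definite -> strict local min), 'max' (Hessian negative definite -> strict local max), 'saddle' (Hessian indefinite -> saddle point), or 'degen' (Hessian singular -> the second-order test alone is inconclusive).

Compute the Hessian H = grad^2 f:
  H = [[-1, 0], [0, 1]]
Verify stationarity: grad f(x*) = H x* + g = (0, 0).
Eigenvalues of H: -1, 1.
Eigenvalues have mixed signs, so H is indefinite -> x* is a saddle point.

saddle


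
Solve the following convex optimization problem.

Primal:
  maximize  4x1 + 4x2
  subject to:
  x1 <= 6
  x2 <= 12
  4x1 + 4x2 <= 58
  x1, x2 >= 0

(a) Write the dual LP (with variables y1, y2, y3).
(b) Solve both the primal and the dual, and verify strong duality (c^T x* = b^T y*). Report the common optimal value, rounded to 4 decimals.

The standard primal-dual pair for 'max c^T x s.t. A x <= b, x >= 0' is:
  Dual:  min b^T y  s.t.  A^T y >= c,  y >= 0.

So the dual LP is:
  minimize  6y1 + 12y2 + 58y3
  subject to:
    y1 + 4y3 >= 4
    y2 + 4y3 >= 4
    y1, y2, y3 >= 0

Solving the primal: x* = (2.5, 12).
  primal value c^T x* = 58.
Solving the dual: y* = (0, 0, 1).
  dual value b^T y* = 58.
Strong duality: c^T x* = b^T y*. Confirmed.

58


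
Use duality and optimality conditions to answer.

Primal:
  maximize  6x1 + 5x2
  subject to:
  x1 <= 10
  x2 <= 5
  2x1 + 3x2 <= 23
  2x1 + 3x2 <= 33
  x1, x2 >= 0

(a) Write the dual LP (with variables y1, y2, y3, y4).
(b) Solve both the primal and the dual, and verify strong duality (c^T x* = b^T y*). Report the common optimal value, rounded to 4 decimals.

The standard primal-dual pair for 'max c^T x s.t. A x <= b, x >= 0' is:
  Dual:  min b^T y  s.t.  A^T y >= c,  y >= 0.

So the dual LP is:
  minimize  10y1 + 5y2 + 23y3 + 33y4
  subject to:
    y1 + 2y3 + 2y4 >= 6
    y2 + 3y3 + 3y4 >= 5
    y1, y2, y3, y4 >= 0

Solving the primal: x* = (10, 1).
  primal value c^T x* = 65.
Solving the dual: y* = (2.6667, 0, 1.6667, 0).
  dual value b^T y* = 65.
Strong duality: c^T x* = b^T y*. Confirmed.

65


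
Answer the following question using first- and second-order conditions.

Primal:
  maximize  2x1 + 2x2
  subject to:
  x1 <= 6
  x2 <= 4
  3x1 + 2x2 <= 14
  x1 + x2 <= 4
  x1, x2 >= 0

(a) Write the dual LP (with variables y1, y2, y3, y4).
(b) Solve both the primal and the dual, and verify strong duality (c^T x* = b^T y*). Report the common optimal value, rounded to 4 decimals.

The standard primal-dual pair for 'max c^T x s.t. A x <= b, x >= 0' is:
  Dual:  min b^T y  s.t.  A^T y >= c,  y >= 0.

So the dual LP is:
  minimize  6y1 + 4y2 + 14y3 + 4y4
  subject to:
    y1 + 3y3 + y4 >= 2
    y2 + 2y3 + y4 >= 2
    y1, y2, y3, y4 >= 0

Solving the primal: x* = (4, 0).
  primal value c^T x* = 8.
Solving the dual: y* = (0, 0, 0, 2).
  dual value b^T y* = 8.
Strong duality: c^T x* = b^T y*. Confirmed.

8


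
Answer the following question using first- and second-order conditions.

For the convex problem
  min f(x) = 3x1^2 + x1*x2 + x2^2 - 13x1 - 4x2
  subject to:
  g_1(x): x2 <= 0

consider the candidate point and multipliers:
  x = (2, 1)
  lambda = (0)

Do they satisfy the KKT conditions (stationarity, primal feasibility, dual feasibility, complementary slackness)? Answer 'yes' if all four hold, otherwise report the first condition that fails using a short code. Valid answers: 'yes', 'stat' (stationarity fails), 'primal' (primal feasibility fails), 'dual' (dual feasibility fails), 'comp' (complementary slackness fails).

Gradient of f: grad f(x) = Q x + c = (0, 0)
Constraint values g_i(x) = a_i^T x - b_i:
  g_1((2, 1)) = 1
Stationarity residual: grad f(x) + sum_i lambda_i a_i = (0, 0)
  -> stationarity OK
Primal feasibility (all g_i <= 0): FAILS
Dual feasibility (all lambda_i >= 0): OK
Complementary slackness (lambda_i * g_i(x) = 0 for all i): OK

Verdict: the first failing condition is primal_feasibility -> primal.

primal


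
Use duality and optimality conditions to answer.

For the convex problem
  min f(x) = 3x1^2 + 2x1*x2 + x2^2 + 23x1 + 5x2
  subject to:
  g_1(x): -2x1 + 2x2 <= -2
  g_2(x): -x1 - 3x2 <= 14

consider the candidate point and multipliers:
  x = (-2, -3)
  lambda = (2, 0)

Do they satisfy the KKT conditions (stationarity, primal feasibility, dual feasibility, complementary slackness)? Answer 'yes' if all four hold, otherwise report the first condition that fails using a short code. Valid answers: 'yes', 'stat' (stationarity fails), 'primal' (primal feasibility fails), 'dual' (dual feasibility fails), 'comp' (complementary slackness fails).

Gradient of f: grad f(x) = Q x + c = (5, -5)
Constraint values g_i(x) = a_i^T x - b_i:
  g_1((-2, -3)) = 0
  g_2((-2, -3)) = -3
Stationarity residual: grad f(x) + sum_i lambda_i a_i = (1, -1)
  -> stationarity FAILS
Primal feasibility (all g_i <= 0): OK
Dual feasibility (all lambda_i >= 0): OK
Complementary slackness (lambda_i * g_i(x) = 0 for all i): OK

Verdict: the first failing condition is stationarity -> stat.

stat


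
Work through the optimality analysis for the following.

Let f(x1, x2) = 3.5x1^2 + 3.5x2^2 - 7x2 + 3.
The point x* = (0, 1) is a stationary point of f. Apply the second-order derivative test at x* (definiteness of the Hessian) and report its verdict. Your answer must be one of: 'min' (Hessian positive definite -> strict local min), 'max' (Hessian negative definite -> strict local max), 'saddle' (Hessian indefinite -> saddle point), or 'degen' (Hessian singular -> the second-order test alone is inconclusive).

Compute the Hessian H = grad^2 f:
  H = [[7, 0], [0, 7]]
Verify stationarity: grad f(x*) = H x* + g = (0, 0).
Eigenvalues of H: 7, 7.
Both eigenvalues > 0, so H is positive definite -> x* is a strict local min.

min


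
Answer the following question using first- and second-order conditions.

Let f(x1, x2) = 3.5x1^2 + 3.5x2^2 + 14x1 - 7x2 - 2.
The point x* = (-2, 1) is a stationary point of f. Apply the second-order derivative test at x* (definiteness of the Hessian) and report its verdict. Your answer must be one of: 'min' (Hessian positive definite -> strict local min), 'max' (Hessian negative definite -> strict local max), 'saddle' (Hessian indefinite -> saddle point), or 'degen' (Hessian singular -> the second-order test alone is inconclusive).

Compute the Hessian H = grad^2 f:
  H = [[7, 0], [0, 7]]
Verify stationarity: grad f(x*) = H x* + g = (0, 0).
Eigenvalues of H: 7, 7.
Both eigenvalues > 0, so H is positive definite -> x* is a strict local min.

min


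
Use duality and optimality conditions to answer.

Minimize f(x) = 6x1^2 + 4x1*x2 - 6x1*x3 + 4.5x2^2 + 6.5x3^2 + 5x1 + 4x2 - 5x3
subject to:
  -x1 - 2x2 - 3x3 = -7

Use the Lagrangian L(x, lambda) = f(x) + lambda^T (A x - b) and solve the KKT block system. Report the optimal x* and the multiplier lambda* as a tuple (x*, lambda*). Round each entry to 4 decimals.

Form the Lagrangian:
  L(x, lambda) = (1/2) x^T Q x + c^T x + lambda^T (A x - b)
Stationarity (grad_x L = 0): Q x + c + A^T lambda = 0.
Primal feasibility: A x = b.

This gives the KKT block system:
  [ Q   A^T ] [ x     ]   [-c ]
  [ A    0  ] [ lambda ] = [ b ]

Solving the linear system:
  x*      = (0.8436, 0.2506, 1.8851)
  lambda* = (4.8148)
  f(x*)   = 14.7494

x* = (0.8436, 0.2506, 1.8851), lambda* = (4.8148)


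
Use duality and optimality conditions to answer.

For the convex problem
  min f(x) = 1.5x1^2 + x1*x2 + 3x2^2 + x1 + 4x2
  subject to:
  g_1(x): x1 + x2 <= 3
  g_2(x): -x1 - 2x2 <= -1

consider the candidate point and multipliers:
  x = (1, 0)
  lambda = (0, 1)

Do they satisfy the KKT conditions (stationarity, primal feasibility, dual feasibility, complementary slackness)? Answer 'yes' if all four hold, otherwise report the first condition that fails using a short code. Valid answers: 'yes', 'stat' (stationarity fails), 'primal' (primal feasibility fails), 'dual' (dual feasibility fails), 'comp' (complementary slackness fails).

Gradient of f: grad f(x) = Q x + c = (4, 5)
Constraint values g_i(x) = a_i^T x - b_i:
  g_1((1, 0)) = -2
  g_2((1, 0)) = 0
Stationarity residual: grad f(x) + sum_i lambda_i a_i = (3, 3)
  -> stationarity FAILS
Primal feasibility (all g_i <= 0): OK
Dual feasibility (all lambda_i >= 0): OK
Complementary slackness (lambda_i * g_i(x) = 0 for all i): OK

Verdict: the first failing condition is stationarity -> stat.

stat


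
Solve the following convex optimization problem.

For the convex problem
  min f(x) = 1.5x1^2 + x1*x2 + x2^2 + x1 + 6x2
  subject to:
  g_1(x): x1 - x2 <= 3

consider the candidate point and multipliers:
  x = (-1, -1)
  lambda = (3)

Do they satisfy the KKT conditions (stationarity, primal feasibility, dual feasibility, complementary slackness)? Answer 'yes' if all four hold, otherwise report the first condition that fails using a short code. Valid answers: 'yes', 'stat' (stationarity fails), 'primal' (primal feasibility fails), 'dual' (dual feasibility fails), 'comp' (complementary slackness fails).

Gradient of f: grad f(x) = Q x + c = (-3, 3)
Constraint values g_i(x) = a_i^T x - b_i:
  g_1((-1, -1)) = -3
Stationarity residual: grad f(x) + sum_i lambda_i a_i = (0, 0)
  -> stationarity OK
Primal feasibility (all g_i <= 0): OK
Dual feasibility (all lambda_i >= 0): OK
Complementary slackness (lambda_i * g_i(x) = 0 for all i): FAILS

Verdict: the first failing condition is complementary_slackness -> comp.

comp


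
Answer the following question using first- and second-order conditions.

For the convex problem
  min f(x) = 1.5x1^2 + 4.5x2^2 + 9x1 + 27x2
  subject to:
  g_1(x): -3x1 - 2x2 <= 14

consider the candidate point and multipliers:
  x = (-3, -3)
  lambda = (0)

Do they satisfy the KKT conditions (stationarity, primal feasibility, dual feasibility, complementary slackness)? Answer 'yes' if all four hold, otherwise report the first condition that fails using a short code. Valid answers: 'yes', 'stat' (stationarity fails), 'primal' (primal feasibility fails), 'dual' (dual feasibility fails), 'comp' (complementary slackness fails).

Gradient of f: grad f(x) = Q x + c = (0, 0)
Constraint values g_i(x) = a_i^T x - b_i:
  g_1((-3, -3)) = 1
Stationarity residual: grad f(x) + sum_i lambda_i a_i = (0, 0)
  -> stationarity OK
Primal feasibility (all g_i <= 0): FAILS
Dual feasibility (all lambda_i >= 0): OK
Complementary slackness (lambda_i * g_i(x) = 0 for all i): OK

Verdict: the first failing condition is primal_feasibility -> primal.

primal


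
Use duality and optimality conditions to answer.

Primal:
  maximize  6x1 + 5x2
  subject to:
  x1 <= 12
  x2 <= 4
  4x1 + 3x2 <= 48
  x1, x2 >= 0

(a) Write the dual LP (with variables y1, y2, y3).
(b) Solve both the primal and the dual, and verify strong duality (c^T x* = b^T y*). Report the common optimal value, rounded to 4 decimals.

The standard primal-dual pair for 'max c^T x s.t. A x <= b, x >= 0' is:
  Dual:  min b^T y  s.t.  A^T y >= c,  y >= 0.

So the dual LP is:
  minimize  12y1 + 4y2 + 48y3
  subject to:
    y1 + 4y3 >= 6
    y2 + 3y3 >= 5
    y1, y2, y3 >= 0

Solving the primal: x* = (9, 4).
  primal value c^T x* = 74.
Solving the dual: y* = (0, 0.5, 1.5).
  dual value b^T y* = 74.
Strong duality: c^T x* = b^T y*. Confirmed.

74


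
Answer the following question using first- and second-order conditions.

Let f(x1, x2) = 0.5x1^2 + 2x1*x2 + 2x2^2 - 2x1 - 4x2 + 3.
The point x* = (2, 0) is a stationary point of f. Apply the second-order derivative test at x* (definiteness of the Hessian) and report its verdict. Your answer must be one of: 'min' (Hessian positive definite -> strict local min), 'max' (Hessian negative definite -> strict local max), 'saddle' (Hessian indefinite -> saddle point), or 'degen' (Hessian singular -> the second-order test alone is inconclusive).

Compute the Hessian H = grad^2 f:
  H = [[1, 2], [2, 4]]
Verify stationarity: grad f(x*) = H x* + g = (0, 0).
Eigenvalues of H: 0, 5.
H has a zero eigenvalue (singular; positive semidefinite but not definite), so H is neither positive definite, negative definite, nor indefinite. The second-order test alone is inconclusive -> degen.
(Indeed, f is constant along the null direction of H through x*, so x* is not a strict local extremum.)

degen


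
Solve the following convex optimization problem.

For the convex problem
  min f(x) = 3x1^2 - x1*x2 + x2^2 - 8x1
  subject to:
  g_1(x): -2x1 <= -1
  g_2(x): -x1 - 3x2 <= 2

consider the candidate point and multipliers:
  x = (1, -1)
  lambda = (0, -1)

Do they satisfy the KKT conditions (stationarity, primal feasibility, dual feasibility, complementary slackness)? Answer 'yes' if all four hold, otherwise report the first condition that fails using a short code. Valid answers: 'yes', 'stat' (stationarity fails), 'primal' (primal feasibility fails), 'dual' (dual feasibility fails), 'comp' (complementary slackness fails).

Gradient of f: grad f(x) = Q x + c = (-1, -3)
Constraint values g_i(x) = a_i^T x - b_i:
  g_1((1, -1)) = -1
  g_2((1, -1)) = 0
Stationarity residual: grad f(x) + sum_i lambda_i a_i = (0, 0)
  -> stationarity OK
Primal feasibility (all g_i <= 0): OK
Dual feasibility (all lambda_i >= 0): FAILS
Complementary slackness (lambda_i * g_i(x) = 0 for all i): OK

Verdict: the first failing condition is dual_feasibility -> dual.

dual


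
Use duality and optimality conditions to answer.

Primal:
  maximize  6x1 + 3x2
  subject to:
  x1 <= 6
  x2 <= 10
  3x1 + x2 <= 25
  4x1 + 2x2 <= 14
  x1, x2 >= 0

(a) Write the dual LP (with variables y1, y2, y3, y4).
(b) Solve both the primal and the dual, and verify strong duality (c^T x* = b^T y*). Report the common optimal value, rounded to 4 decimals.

The standard primal-dual pair for 'max c^T x s.t. A x <= b, x >= 0' is:
  Dual:  min b^T y  s.t.  A^T y >= c,  y >= 0.

So the dual LP is:
  minimize  6y1 + 10y2 + 25y3 + 14y4
  subject to:
    y1 + 3y3 + 4y4 >= 6
    y2 + y3 + 2y4 >= 3
    y1, y2, y3, y4 >= 0

Solving the primal: x* = (3.5, 0).
  primal value c^T x* = 21.
Solving the dual: y* = (0, 0, 0, 1.5).
  dual value b^T y* = 21.
Strong duality: c^T x* = b^T y*. Confirmed.

21


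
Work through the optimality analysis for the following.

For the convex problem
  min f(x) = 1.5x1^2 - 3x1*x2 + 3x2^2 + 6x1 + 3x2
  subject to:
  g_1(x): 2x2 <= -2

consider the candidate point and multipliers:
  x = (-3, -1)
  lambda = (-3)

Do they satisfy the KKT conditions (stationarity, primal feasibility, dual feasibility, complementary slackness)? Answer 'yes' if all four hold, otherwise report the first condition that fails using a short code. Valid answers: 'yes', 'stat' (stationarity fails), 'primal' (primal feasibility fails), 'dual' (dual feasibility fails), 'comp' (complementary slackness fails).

Gradient of f: grad f(x) = Q x + c = (0, 6)
Constraint values g_i(x) = a_i^T x - b_i:
  g_1((-3, -1)) = 0
Stationarity residual: grad f(x) + sum_i lambda_i a_i = (0, 0)
  -> stationarity OK
Primal feasibility (all g_i <= 0): OK
Dual feasibility (all lambda_i >= 0): FAILS
Complementary slackness (lambda_i * g_i(x) = 0 for all i): OK

Verdict: the first failing condition is dual_feasibility -> dual.

dual


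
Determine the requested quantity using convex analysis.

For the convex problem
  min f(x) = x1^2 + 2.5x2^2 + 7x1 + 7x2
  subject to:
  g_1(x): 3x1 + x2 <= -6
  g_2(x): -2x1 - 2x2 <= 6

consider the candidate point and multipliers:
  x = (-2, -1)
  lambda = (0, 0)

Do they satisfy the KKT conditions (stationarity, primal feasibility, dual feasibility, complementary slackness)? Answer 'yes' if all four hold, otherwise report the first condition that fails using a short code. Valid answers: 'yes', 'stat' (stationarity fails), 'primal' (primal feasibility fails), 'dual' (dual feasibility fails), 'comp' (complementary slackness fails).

Gradient of f: grad f(x) = Q x + c = (3, 2)
Constraint values g_i(x) = a_i^T x - b_i:
  g_1((-2, -1)) = -1
  g_2((-2, -1)) = 0
Stationarity residual: grad f(x) + sum_i lambda_i a_i = (3, 2)
  -> stationarity FAILS
Primal feasibility (all g_i <= 0): OK
Dual feasibility (all lambda_i >= 0): OK
Complementary slackness (lambda_i * g_i(x) = 0 for all i): OK

Verdict: the first failing condition is stationarity -> stat.

stat


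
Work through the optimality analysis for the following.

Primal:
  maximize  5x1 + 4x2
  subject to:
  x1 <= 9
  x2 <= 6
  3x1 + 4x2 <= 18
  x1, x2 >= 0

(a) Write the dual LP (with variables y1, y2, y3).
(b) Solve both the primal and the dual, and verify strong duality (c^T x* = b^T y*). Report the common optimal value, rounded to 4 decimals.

The standard primal-dual pair for 'max c^T x s.t. A x <= b, x >= 0' is:
  Dual:  min b^T y  s.t.  A^T y >= c,  y >= 0.

So the dual LP is:
  minimize  9y1 + 6y2 + 18y3
  subject to:
    y1 + 3y3 >= 5
    y2 + 4y3 >= 4
    y1, y2, y3 >= 0

Solving the primal: x* = (6, 0).
  primal value c^T x* = 30.
Solving the dual: y* = (0, 0, 1.6667).
  dual value b^T y* = 30.
Strong duality: c^T x* = b^T y*. Confirmed.

30


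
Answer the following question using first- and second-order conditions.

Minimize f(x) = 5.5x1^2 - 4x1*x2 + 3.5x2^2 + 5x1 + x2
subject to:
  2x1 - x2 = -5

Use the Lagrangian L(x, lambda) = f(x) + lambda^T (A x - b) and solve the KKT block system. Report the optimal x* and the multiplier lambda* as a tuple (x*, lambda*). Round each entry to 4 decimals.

Form the Lagrangian:
  L(x, lambda) = (1/2) x^T Q x + c^T x + lambda^T (A x - b)
Stationarity (grad_x L = 0): Q x + c + A^T lambda = 0.
Primal feasibility: A x = b.

This gives the KKT block system:
  [ Q   A^T ] [ x     ]   [-c ]
  [ A    0  ] [ lambda ] = [ b ]

Solving the linear system:
  x*      = (-2.4783, 0.0435)
  lambda* = (11.2174)
  f(x*)   = 21.8696

x* = (-2.4783, 0.0435), lambda* = (11.2174)


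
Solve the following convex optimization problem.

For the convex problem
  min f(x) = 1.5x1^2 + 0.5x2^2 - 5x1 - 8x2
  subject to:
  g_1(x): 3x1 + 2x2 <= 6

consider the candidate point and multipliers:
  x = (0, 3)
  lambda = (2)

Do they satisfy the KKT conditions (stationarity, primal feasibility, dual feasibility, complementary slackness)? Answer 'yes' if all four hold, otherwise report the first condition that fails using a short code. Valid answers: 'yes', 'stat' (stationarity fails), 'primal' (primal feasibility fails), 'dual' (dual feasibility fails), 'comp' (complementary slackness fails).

Gradient of f: grad f(x) = Q x + c = (-5, -5)
Constraint values g_i(x) = a_i^T x - b_i:
  g_1((0, 3)) = 0
Stationarity residual: grad f(x) + sum_i lambda_i a_i = (1, -1)
  -> stationarity FAILS
Primal feasibility (all g_i <= 0): OK
Dual feasibility (all lambda_i >= 0): OK
Complementary slackness (lambda_i * g_i(x) = 0 for all i): OK

Verdict: the first failing condition is stationarity -> stat.

stat


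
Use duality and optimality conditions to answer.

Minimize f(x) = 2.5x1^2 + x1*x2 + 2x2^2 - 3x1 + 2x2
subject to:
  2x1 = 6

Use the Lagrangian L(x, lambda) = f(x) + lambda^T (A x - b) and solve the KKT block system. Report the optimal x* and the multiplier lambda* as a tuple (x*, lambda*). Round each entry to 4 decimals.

Form the Lagrangian:
  L(x, lambda) = (1/2) x^T Q x + c^T x + lambda^T (A x - b)
Stationarity (grad_x L = 0): Q x + c + A^T lambda = 0.
Primal feasibility: A x = b.

This gives the KKT block system:
  [ Q   A^T ] [ x     ]   [-c ]
  [ A    0  ] [ lambda ] = [ b ]

Solving the linear system:
  x*      = (3, -1.25)
  lambda* = (-5.375)
  f(x*)   = 10.375

x* = (3, -1.25), lambda* = (-5.375)


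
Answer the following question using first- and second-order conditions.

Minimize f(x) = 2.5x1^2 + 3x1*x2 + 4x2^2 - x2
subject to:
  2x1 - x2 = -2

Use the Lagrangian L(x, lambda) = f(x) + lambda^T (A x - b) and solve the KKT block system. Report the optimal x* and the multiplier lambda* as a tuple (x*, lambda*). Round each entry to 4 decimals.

Form the Lagrangian:
  L(x, lambda) = (1/2) x^T Q x + c^T x + lambda^T (A x - b)
Stationarity (grad_x L = 0): Q x + c + A^T lambda = 0.
Primal feasibility: A x = b.

This gives the KKT block system:
  [ Q   A^T ] [ x     ]   [-c ]
  [ A    0  ] [ lambda ] = [ b ]

Solving the linear system:
  x*      = (-0.7347, 0.5306)
  lambda* = (1.0408)
  f(x*)   = 0.7755

x* = (-0.7347, 0.5306), lambda* = (1.0408)


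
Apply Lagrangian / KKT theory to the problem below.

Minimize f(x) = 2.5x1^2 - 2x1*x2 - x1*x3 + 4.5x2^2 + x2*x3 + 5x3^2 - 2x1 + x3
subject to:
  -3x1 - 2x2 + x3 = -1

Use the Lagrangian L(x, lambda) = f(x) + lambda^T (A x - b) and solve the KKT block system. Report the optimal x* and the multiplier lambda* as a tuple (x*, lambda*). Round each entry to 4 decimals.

Form the Lagrangian:
  L(x, lambda) = (1/2) x^T Q x + c^T x + lambda^T (A x - b)
Stationarity (grad_x L = 0): Q x + c + A^T lambda = 0.
Primal feasibility: A x = b.

This gives the KKT block system:
  [ Q   A^T ] [ x     ]   [-c ]
  [ A    0  ] [ lambda ] = [ b ]

Solving the linear system:
  x*      = (0.2937, 0.0316, -0.0558)
  lambda* = (-0.1796)
  f(x*)   = -0.4114

x* = (0.2937, 0.0316, -0.0558), lambda* = (-0.1796)


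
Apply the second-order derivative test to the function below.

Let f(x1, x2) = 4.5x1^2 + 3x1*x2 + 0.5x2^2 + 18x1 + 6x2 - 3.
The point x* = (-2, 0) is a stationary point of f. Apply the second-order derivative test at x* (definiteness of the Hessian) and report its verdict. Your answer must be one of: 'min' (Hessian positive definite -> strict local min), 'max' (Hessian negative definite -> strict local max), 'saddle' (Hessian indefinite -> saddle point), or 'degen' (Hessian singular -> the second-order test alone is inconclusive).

Compute the Hessian H = grad^2 f:
  H = [[9, 3], [3, 1]]
Verify stationarity: grad f(x*) = H x* + g = (0, 0).
Eigenvalues of H: 0, 10.
H has a zero eigenvalue (singular; positive semidefinite but not definite), so H is neither positive definite, negative definite, nor indefinite. The second-order test alone is inconclusive -> degen.
(Indeed, f is constant along the null direction of H through x*, so x* is not a strict local extremum.)

degen
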